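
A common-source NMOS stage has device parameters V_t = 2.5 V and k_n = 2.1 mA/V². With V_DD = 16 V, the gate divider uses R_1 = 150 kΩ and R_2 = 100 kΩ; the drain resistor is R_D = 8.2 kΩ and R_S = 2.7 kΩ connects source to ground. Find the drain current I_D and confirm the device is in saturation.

I_D ≈ 1.1 mA

V_G = V_DD·R_2/(R_1+R_2) = 16×100/250 = 6.4 V.
Assume saturation: I_D = (k_n/2)(V_GS − V_t)² with V_GS = V_G − I_D·R_S = 6.4 − 2.7·I_D.
Substituting gives 7.65·I_D² − 23.1·I_D + 16 = 0, with roots I_D = 1.07 or 1.95 mA.
The root I_D = 1.95 mA gives V_GS = 1.14 V ≤ V_t, so take I_D = 1.07 mA.
Then V_GS = 3.51 V and V_DS = V_DD − I_D(R_D+R_S) = 16 − 1.07×10.9 = 4.33 V.
Saturation requires V_DS ≥ V_GS − V_t = 1.01 V; 4.33 ≥ 1.01 ✓.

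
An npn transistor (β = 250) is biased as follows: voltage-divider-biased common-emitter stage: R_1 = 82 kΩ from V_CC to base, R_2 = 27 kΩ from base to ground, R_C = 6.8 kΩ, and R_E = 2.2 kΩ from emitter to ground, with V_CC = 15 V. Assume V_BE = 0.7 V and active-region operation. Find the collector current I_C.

I_C ≈ 1.3 mA

Thevenize the base divider: V_Th = V_CC·R_2/(R_1+R_2) = 15×27/109 = 3.72 V, R_Th = R_1‖R_2 = 20.3 kΩ.
Base-emitter loop: V_Th = I_B·R_Th + V_BE + (β+1)I_B·R_E, so I_B = (3.72 − 0.7) / (20.3 + 251×2.2) = 0.00527 mA.
I_C = β·I_B = 250×0.00527 = 1.32 mA, and I_E = (β+1)I_B = 1.32 mA.
V_CE = V_CC − I_C·R_C − I_E·R_E = 15 − 1.32×6.8 − 1.32×2.2 = 3.14 V.
V_CE = 3.14 V > 0.2 V confirms active-region operation.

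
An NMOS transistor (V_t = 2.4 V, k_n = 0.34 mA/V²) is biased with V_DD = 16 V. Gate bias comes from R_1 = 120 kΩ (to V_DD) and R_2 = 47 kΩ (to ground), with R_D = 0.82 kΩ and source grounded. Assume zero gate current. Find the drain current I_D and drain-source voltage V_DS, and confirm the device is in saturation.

V_G = V_DD·R_2/(R_1+R_2) = 16×47/167 = 4.5 V. With the source grounded, V_GS = V_G = 4.5 V.
Assume saturation: I_D = (k_n/2)(V_GS − V_t)² = (0.34/2)×(4.5 − 2.4)² = 0.17×2.1² = 0.752 mA.
V_DS = V_DD − I_D·R_D = 16 − 0.752×0.82 = 15.4 V.
Saturation requires V_DS ≥ V_GS − V_t = 2.1 V; 15.4 ≥ 2.1 ✓.

I_D ≈ 0.75 mA, V_DS ≈ 15 V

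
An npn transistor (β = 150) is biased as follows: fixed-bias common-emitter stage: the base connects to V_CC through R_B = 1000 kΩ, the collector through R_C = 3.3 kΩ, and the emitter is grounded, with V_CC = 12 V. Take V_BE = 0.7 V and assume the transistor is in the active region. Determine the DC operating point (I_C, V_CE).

I_C ≈ 1.7 mA, V_CE ≈ 6.4 V

Base loop: V_CC = I_B·R_B + V_BE, so I_B = (12 − 0.7)/1000 kΩ = 0.0113 mA.
In the active region I_C = β·I_B = 150 × 0.0113 = 1.7 mA.
Collector loop: V_CE = V_CC − I_C·R_C = 12 − 1.7×3.3 = 6.41 V.
Since V_CE = 6.41 V > V_CE(sat) ≈ 0.2 V, the transistor is in the active region as assumed.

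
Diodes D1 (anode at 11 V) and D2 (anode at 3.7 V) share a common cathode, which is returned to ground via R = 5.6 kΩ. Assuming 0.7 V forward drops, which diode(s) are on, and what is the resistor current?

Assume both conduct. Then node N would need to be at both 11−0.7 = 10.3 V and 3.7−0.7 = 3 V, which is impossible.
Assume only D1 conducts: V_N = 11 − 0.7 = 10.3 V, so I_R = 10.3/5.6 = 1.84 mA.
Check D2: its anode-to-cathode voltage is 3.7 − 10.3 = -6.6 V < 0.7 V, so it is off. The assumption is consistent.

Only D1 conducts; I_R ≈ 1.8 mA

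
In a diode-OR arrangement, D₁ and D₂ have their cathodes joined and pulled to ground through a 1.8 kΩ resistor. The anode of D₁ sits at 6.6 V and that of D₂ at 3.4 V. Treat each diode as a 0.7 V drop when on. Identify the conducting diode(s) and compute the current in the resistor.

Only D₁ conducts; I_R ≈ 3.3 mA

Assume both conduct. Then node N would need to be at both 6.6−0.7 = 5.9 V and 3.4−0.7 = 2.7 V, which is impossible.
Assume only D₁ conducts: V_N = 6.6 − 0.7 = 5.9 V, so I_R = 5.9/1.8 = 3.28 mA.
Check D₂: its anode-to-cathode voltage is 3.4 − 5.9 = -2.5 V < 0.7 V, so it is off. The assumption is consistent.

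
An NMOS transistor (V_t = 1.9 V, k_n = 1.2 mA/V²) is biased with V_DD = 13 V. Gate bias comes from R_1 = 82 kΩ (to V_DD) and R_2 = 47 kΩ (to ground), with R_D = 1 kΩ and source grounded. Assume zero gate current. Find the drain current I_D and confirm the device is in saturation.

V_G = V_DD·R_2/(R_1+R_2) = 13×47/129 = 4.74 V. With the source grounded, V_GS = V_G = 4.74 V.
Assume saturation: I_D = (k_n/2)(V_GS − V_t)² = (1.2/2)×(4.74 − 1.9)² = 0.6×2.84² = 4.83 mA.
V_DS = V_DD − I_D·R_D = 13 − 4.83×1 = 8.17 V.
Saturation requires V_DS ≥ V_GS − V_t = 2.84 V; 8.17 ≥ 2.84 ✓.

I_D ≈ 4.8 mA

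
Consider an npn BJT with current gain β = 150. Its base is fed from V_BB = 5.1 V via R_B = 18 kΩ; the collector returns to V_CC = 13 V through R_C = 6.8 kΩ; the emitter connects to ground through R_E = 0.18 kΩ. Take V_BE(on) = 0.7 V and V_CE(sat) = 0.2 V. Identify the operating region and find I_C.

Assume active: I_B = (5.1 − 0.7)/(18 + 151×0.18) = 0.0974 mA, I_C = β·I_B = 14.6 mA.
Then V_CE = 13 − 14.6×6.8 − 14.7×0.18 = -89 V < 0.2 V — the active assumption fails.
Re-solve with V_CE = 0.2 V. KCL at the emitter: V_E/R_E = (V_BB−0.7−V_E)/R_B + (V_CC−0.2−V_E)/R_C, giving V_E = 0.369 V.
I_C = (V_CC − 0.2 − V_E)/R_C = (12.8 − 0.369)/6.8 = 1.83 mA.
Check: I_B = (4.4 − 0.369)/18 = 0.224 mA, and β·I_B = 33.6 mA > I_C, confirming saturation.

saturation; I_C ≈ 1.8 mA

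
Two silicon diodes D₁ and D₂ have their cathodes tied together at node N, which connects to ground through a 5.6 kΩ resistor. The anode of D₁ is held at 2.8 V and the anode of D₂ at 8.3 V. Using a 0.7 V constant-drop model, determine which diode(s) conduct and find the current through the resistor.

Assume both conduct. Then node N would need to be at both 2.8−0.7 = 2.1 V and 8.3−0.7 = 7.6 V, which is impossible.
Assume only D₂ conducts: V_N = 8.3 − 0.7 = 7.6 V, so I_R = 7.6/5.6 = 1.36 mA.
Check D₁: its anode-to-cathode voltage is 2.8 − 7.6 = -4.8 V < 0.7 V, so it is off. The assumption is consistent.

Only D₂ conducts; I_R ≈ 1.4 mA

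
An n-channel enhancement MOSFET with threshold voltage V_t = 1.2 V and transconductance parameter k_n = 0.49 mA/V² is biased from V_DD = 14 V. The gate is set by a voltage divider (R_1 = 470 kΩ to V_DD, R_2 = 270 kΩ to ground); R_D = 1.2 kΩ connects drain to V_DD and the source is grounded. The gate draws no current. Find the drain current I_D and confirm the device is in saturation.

I_D ≈ 3.7 mA

V_G = V_DD·R_2/(R_1+R_2) = 14×270/740 = 5.11 V. With the source grounded, V_GS = V_G = 5.11 V.
Assume saturation: I_D = (k_n/2)(V_GS − V_t)² = (0.49/2)×(5.11 − 1.2)² = 0.245×3.91² = 3.74 mA.
V_DS = V_DD − I_D·R_D = 14 − 3.74×1.2 = 9.51 V.
Saturation requires V_DS ≥ V_GS − V_t = 3.91 V; 9.51 ≥ 3.91 ✓.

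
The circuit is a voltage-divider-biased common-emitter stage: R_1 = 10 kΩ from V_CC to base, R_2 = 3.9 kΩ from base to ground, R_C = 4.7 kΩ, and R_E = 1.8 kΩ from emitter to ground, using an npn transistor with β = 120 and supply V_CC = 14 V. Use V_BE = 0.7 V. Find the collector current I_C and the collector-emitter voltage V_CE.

I_C ≈ 1.8 mA, V_CE ≈ 2.6 V

Thevenize the base divider: V_Th = V_CC·R_2/(R_1+R_2) = 14×3.9/13.9 = 3.93 V, R_Th = R_1‖R_2 = 2.81 kΩ.
Base-emitter loop: V_Th = I_B·R_Th + V_BE + (β+1)I_B·R_E, so I_B = (3.93 − 0.7) / (2.81 + 121×1.8) = 0.0146 mA.
I_C = β·I_B = 120×0.0146 = 1.76 mA, and I_E = (β+1)I_B = 1.77 mA.
V_CE = V_CC − I_C·R_C − I_E·R_E = 14 − 1.76×4.7 − 1.77×1.8 = 2.56 V.
V_CE = 2.56 V > 0.2 V confirms active-region operation.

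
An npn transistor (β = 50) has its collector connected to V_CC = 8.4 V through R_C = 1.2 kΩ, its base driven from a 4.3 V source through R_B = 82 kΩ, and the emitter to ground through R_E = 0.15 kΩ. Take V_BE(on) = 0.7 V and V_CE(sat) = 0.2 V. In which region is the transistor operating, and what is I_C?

active; I_C ≈ 2 mA

Assume active. Base-emitter loop: I_B = (V_BB − V_BE)/(R_B + (β+1)R_E) = (4.3 − 0.7)/(82 + 51×0.15) = 0.0402 mA.
I_C = β·I_B = 50×0.0402 = 2.01 mA.
V_CE = V_CC − I_C·R_C − I_E·R_E = 8.4 − 2.01×1.2 − 2.05×0.15 = 5.68 V > V_CE(sat), so the active-region assumption holds.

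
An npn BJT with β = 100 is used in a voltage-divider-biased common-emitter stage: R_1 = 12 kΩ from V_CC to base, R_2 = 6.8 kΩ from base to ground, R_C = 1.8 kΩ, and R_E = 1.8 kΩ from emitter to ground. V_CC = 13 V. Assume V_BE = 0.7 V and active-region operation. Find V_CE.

V_CE ≈ 5.2 V

Thevenize the base divider: V_Th = V_CC·R_2/(R_1+R_2) = 13×6.8/18.8 = 4.7 V, R_Th = R_1‖R_2 = 4.34 kΩ.
Base-emitter loop: V_Th = I_B·R_Th + V_BE + (β+1)I_B·R_E, so I_B = (4.7 − 0.7) / (4.34 + 101×1.8) = 0.0215 mA.
I_C = β·I_B = 100×0.0215 = 2.15 mA, and I_E = (β+1)I_B = 2.17 mA.
V_CE = V_CC − I_C·R_C − I_E·R_E = 13 − 2.15×1.8 − 2.17×1.8 = 5.22 V.
V_CE = 5.22 V > 0.2 V confirms active-region operation.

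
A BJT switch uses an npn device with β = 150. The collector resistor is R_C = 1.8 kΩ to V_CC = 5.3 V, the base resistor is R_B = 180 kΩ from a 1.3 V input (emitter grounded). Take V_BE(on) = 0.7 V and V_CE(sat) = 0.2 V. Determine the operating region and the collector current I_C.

Assume active. Base-emitter loop: I_B = (V_BB − V_BE)/R_B = (1.3 − 0.7)/180 = 0.00333 mA.
I_C = β·I_B = 150×0.00333 = 0.5 mA.
V_CE = V_CC − I_C·R_C = 5.3 − 0.5×1.8 = 4.4 V > V_CE(sat), so the active-region assumption holds.

active; I_C ≈ 0.5 mA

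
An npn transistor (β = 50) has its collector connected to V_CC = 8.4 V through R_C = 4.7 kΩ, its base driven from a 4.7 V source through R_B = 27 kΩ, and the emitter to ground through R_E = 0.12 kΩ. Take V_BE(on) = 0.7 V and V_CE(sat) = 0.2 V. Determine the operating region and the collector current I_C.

saturation; I_C ≈ 1.7 mA

Assume active: I_B = (4.7 − 0.7)/(27 + 51×0.12) = 0.121 mA, I_C = β·I_B = 6.04 mA.
Then V_CE = 8.4 − 6.04×4.7 − 6.16×0.12 = -20.7 V < 0.2 V — the active assumption fails.
Re-solve with V_CE = 0.2 V. KCL at the emitter: V_E/R_E = (V_BB−0.7−V_E)/R_B + (V_CC−0.2−V_E)/R_C, giving V_E = 0.221 V.
I_C = (V_CC − 0.2 − V_E)/R_C = (8.2 − 0.221)/4.7 = 1.7 mA.
Check: I_B = (4 − 0.221)/27 = 0.14 mA, and β·I_B = 7 mA > I_C, confirming saturation.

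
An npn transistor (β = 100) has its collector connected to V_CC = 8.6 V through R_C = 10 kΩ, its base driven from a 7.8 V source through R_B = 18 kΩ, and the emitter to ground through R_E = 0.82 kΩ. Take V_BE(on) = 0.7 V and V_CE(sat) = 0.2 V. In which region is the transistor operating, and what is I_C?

saturation; I_C ≈ 0.75 mA

Assume active: I_B = (7.8 − 0.7)/(18 + 101×0.82) = 0.0704 mA, I_C = β·I_B = 7.04 mA.
Then V_CE = 8.6 − 7.04×10 − 7.11×0.82 = -67.7 V < 0.2 V — the active assumption fails.
Re-solve with V_CE = 0.2 V. KCL at the emitter: V_E/R_E = (V_BB−0.7−V_E)/R_B + (V_CC−0.2−V_E)/R_C, giving V_E = 0.898 V.
I_C = (V_CC − 0.2 − V_E)/R_C = (8.4 − 0.898)/10 = 0.75 mA.
Check: I_B = (7.1 − 0.898)/18 = 0.345 mA, and β·I_B = 34.5 mA > I_C, confirming saturation.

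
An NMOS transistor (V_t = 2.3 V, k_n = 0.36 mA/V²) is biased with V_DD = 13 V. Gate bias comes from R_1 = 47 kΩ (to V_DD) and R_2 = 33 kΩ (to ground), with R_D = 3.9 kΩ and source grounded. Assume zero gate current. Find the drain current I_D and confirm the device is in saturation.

V_G = V_DD·R_2/(R_1+R_2) = 13×33/80 = 5.36 V. With the source grounded, V_GS = V_G = 5.36 V.
Assume saturation: I_D = (k_n/2)(V_GS − V_t)² = (0.36/2)×(5.36 − 2.3)² = 0.18×3.06² = 1.69 mA.
V_DS = V_DD − I_D·R_D = 13 − 1.69×3.9 = 6.42 V.
Saturation requires V_DS ≥ V_GS − V_t = 3.06 V; 6.42 ≥ 3.06 ✓.

I_D ≈ 1.7 mA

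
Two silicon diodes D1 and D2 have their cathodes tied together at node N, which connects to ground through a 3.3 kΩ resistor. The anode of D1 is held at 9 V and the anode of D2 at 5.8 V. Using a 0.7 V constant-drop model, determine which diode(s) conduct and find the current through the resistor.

Assume both conduct. Then node N would need to be at both 9−0.7 = 8.3 V and 5.8−0.7 = 5.1 V, which is impossible.
Assume only D1 conducts: V_N = 9 − 0.7 = 8.3 V, so I_R = 8.3/3.3 = 2.52 mA.
Check D2: its anode-to-cathode voltage is 5.8 − 8.3 = -2.5 V < 0.7 V, so it is off. The assumption is consistent.

Only D1 conducts; I_R ≈ 2.5 mA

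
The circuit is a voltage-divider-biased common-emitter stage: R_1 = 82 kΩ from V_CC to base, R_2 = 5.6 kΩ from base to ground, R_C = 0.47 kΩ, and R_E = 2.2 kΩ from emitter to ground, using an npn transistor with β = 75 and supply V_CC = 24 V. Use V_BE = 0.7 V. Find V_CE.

Thevenize the base divider: V_Th = V_CC·R_2/(R_1+R_2) = 24×5.6/87.6 = 1.53 V, R_Th = R_1‖R_2 = 5.24 kΩ.
Base-emitter loop: V_Th = I_B·R_Th + V_BE + (β+1)I_B·R_E, so I_B = (1.53 − 0.7) / (5.24 + 76×2.2) = 0.00484 mA.
I_C = β·I_B = 75×0.00484 = 0.363 mA, and I_E = (β+1)I_B = 0.368 mA.
V_CE = V_CC − I_C·R_C − I_E·R_E = 24 − 0.363×0.47 − 0.368×2.2 = 23 V.
V_CE = 23 V > 0.2 V confirms active-region operation.

V_CE ≈ 23 V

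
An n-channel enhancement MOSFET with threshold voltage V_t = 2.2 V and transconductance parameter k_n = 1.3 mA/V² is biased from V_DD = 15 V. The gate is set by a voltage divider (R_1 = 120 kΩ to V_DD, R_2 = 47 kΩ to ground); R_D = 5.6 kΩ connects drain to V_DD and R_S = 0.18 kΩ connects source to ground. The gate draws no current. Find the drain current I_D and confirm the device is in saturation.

I_D ≈ 1.9 mA

V_G = V_DD·R_2/(R_1+R_2) = 15×47/167 = 4.22 V.
Assume saturation: I_D = (k_n/2)(V_GS − V_t)² with V_GS = V_G − I_D·R_S = 4.22 − 0.18·I_D.
Substituting gives 0.0211·I_D² − 1.47·I_D + 2.66 = 0, with roots I_D = 1.85 or 68.1 mA.
The root I_D = 68.1 mA gives V_GS = -8.04 V ≤ V_t, so take I_D = 1.85 mA.
Then V_GS = 3.89 V and V_DS = V_DD − I_D(R_D+R_S) = 15 − 1.85×5.78 = 4.29 V.
Saturation requires V_DS ≥ V_GS − V_t = 1.69 V; 4.29 ≥ 1.69 ✓.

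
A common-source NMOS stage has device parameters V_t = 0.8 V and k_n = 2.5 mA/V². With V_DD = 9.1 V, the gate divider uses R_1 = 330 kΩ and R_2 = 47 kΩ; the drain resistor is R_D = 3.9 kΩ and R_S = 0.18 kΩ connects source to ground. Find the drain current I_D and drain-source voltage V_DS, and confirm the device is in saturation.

I_D ≈ 0.12 mA, V_DS ≈ 8.6 V

V_G = V_DD·R_2/(R_1+R_2) = 9.1×47/377 = 1.13 V.
Assume saturation: I_D = (k_n/2)(V_GS − V_t)² with V_GS = V_G − I_D·R_S = 1.13 − 0.18·I_D.
Substituting gives 0.0405·I_D² − 1.15·I_D + 0.14 = 0, with roots I_D = 0.122 or 28.3 mA.
The root I_D = 28.3 mA gives V_GS = -3.96 V ≤ V_t, so take I_D = 0.122 mA.
Then V_GS = 1.11 V and V_DS = V_DD − I_D(R_D+R_S) = 9.1 − 0.122×4.08 = 8.6 V.
Saturation requires V_DS ≥ V_GS − V_t = 0.313 V; 8.6 ≥ 0.313 ✓.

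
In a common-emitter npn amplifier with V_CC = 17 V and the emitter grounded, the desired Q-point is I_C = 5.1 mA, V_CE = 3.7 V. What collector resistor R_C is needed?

R_C ≈ 2.6 kΩ

Collector loop: V_CC = I_C·R_C + V_CE.
R_C = (V_CC − V_CE)/I_C = (17 − 3.7)/5.1 = 2.61 kΩ.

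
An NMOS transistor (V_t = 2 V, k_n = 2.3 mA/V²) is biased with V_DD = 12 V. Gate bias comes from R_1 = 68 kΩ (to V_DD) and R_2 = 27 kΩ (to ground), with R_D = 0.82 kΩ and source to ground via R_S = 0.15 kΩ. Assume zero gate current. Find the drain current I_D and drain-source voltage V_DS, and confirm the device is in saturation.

V_G = V_DD·R_2/(R_1+R_2) = 12×27/95 = 3.41 V.
Assume saturation: I_D = (k_n/2)(V_GS − V_t)² with V_GS = V_G − I_D·R_S = 3.41 − 0.15·I_D.
Substituting gives 0.0259·I_D² − 1.49·I_D + 2.29 = 0, with roots I_D = 1.58 or 55.9 mA.
The root I_D = 55.9 mA gives V_GS = -4.97 V ≤ V_t, so take I_D = 1.58 mA.
Then V_GS = 3.17 V and V_DS = V_DD − I_D(R_D+R_S) = 12 − 1.58×0.97 = 10.5 V.
Saturation requires V_DS ≥ V_GS − V_t = 1.17 V; 10.5 ≥ 1.17 ✓.

I_D ≈ 1.6 mA, V_DS ≈ 10 V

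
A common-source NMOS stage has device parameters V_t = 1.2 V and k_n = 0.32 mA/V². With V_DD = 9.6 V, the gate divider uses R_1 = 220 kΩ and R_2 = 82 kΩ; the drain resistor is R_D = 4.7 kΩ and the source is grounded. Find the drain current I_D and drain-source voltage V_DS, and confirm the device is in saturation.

I_D ≈ 0.32 mA, V_DS ≈ 8.1 V

V_G = V_DD·R_2/(R_1+R_2) = 9.6×82/302 = 2.61 V. With the source grounded, V_GS = V_G = 2.61 V.
Assume saturation: I_D = (k_n/2)(V_GS − V_t)² = (0.32/2)×(2.61 − 1.2)² = 0.16×1.41² = 0.317 mA.
V_DS = V_DD − I_D·R_D = 9.6 − 0.317×4.7 = 8.11 V.
Saturation requires V_DS ≥ V_GS − V_t = 1.41 V; 8.11 ≥ 1.41 ✓.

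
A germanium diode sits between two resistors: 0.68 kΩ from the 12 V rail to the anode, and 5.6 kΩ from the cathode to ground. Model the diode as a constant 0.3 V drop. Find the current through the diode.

The two resistors are in series with the diode, so KVL gives 12 = I·0.68 + 0.3 + I·5.6.
I = (12 − 0.3) / (0.68 + 5.6) kΩ = 11.7 / 6.28 = 1.86 mA.

I ≈ 1.9 mA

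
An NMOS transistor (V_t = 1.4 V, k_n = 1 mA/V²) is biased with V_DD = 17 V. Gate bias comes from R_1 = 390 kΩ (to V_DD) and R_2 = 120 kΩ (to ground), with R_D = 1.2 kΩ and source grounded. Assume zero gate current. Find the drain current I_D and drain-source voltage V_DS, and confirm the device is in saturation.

V_G = V_DD·R_2/(R_1+R_2) = 17×120/510 = 4 V. With the source grounded, V_GS = V_G = 4 V.
Assume saturation: I_D = (k_n/2)(V_GS − V_t)² = (1/2)×(4 − 1.4)² = 0.5×2.6² = 3.38 mA.
V_DS = V_DD − I_D·R_D = 17 − 3.38×1.2 = 12.9 V.
Saturation requires V_DS ≥ V_GS − V_t = 2.6 V; 12.9 ≥ 2.6 ✓.

I_D ≈ 3.4 mA, V_DS ≈ 13 V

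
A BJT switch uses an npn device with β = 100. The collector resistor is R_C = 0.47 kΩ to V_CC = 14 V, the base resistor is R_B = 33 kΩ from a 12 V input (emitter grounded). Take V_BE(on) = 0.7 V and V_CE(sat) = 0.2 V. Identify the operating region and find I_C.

saturation; I_C ≈ 29 mA

Assume active: I_B = (12 − 0.7)/33 = 0.342 mA, giving I_C = β·I_B = 34.2 mA.
But then V_CE = 14 − 34.2×0.47 = -2.09 V < V_CE(sat) = 0.2 V — impossible in the active region.
So the transistor is saturated. With V_CE = 0.2 V, I_C = (V_CC − 0.2)/R_C = 13.8/0.47 = 29.4 mA.
Check: β·I_B = 34.2 mA > I_C = 29.4 mA, confirming saturation.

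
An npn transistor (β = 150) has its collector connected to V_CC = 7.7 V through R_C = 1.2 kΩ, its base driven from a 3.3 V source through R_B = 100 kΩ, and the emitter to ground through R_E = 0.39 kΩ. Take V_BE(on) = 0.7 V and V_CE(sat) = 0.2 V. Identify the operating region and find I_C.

active; I_C ≈ 2.5 mA

Assume active. Base-emitter loop: I_B = (V_BB − V_BE)/(R_B + (β+1)R_E) = (3.3 − 0.7)/(100 + 151×0.39) = 0.0164 mA.
I_C = β·I_B = 150×0.0164 = 2.45 mA.
V_CE = V_CC − I_C·R_C − I_E·R_E = 7.7 − 2.45×1.2 − 2.47×0.39 = 3.79 V > V_CE(sat), so the active-region assumption holds.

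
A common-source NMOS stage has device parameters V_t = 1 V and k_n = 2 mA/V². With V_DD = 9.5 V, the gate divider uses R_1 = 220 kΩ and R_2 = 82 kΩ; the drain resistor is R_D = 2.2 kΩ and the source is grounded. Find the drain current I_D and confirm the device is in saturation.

I_D ≈ 2.5 mA

V_G = V_DD·R_2/(R_1+R_2) = 9.5×82/302 = 2.58 V. With the source grounded, V_GS = V_G = 2.58 V.
Assume saturation: I_D = (k_n/2)(V_GS − V_t)² = (2/2)×(2.58 − 1)² = 1×1.58² = 2.49 mA.
V_DS = V_DD − I_D·R_D = 9.5 − 2.49×2.2 = 4.01 V.
Saturation requires V_DS ≥ V_GS − V_t = 1.58 V; 4.01 ≥ 1.58 ✓.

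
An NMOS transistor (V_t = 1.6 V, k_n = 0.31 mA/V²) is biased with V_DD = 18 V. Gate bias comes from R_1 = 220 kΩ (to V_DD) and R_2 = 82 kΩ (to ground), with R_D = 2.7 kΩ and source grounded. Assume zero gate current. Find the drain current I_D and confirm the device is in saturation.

I_D ≈ 1.7 mA

V_G = V_DD·R_2/(R_1+R_2) = 18×82/302 = 4.89 V. With the source grounded, V_GS = V_G = 4.89 V.
Assume saturation: I_D = (k_n/2)(V_GS − V_t)² = (0.31/2)×(4.89 − 1.6)² = 0.155×3.29² = 1.68 mA.
V_DS = V_DD − I_D·R_D = 18 − 1.68×2.7 = 13.5 V.
Saturation requires V_DS ≥ V_GS − V_t = 3.29 V; 13.5 ≥ 3.29 ✓.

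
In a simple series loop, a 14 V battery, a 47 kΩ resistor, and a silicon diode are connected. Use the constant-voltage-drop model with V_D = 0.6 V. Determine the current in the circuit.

I ≈ 0.29 mA

KVL around the loop: 14 = V_D + I·R = 0.6 + I × 47 kΩ.
So I = (14 − 0.6) / 47 kΩ = 13.4 / 47 = 0.285 mA.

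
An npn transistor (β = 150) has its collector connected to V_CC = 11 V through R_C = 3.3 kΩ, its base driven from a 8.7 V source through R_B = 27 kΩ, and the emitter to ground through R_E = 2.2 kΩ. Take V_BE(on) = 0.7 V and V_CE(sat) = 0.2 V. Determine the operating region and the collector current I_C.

saturation; I_C ≈ 1.9 mA

Assume active: I_B = (8.7 − 0.7)/(27 + 151×2.2) = 0.0223 mA, I_C = β·I_B = 3.34 mA.
Then V_CE = 11 − 3.34×3.3 − 3.36×2.2 = -7.42 V < 0.2 V — the active assumption fails.
Re-solve with V_CE = 0.2 V. KCL at the emitter: V_E/R_E = (V_BB−0.7−V_E)/R_B + (V_CC−0.2−V_E)/R_C, giving V_E = 4.49 V.
I_C = (V_CC − 0.2 − V_E)/R_C = (10.8 − 4.49)/3.3 = 1.91 mA.
Check: I_B = (8 − 4.49)/27 = 0.13 mA, and β·I_B = 19.5 mA > I_C, confirming saturation.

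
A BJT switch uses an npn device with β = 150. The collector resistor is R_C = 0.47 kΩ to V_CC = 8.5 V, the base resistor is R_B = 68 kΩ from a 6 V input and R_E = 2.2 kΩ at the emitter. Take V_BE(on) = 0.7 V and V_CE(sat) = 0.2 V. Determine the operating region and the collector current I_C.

active; I_C ≈ 2 mA

Assume active. Base-emitter loop: I_B = (V_BB − V_BE)/(R_B + (β+1)R_E) = (6 − 0.7)/(68 + 151×2.2) = 0.0132 mA.
I_C = β·I_B = 150×0.0132 = 1.99 mA.
V_CE = V_CC − I_C·R_C − I_E·R_E = 8.5 − 1.99×0.47 − 2×2.2 = 3.17 V > V_CE(sat), so the active-region assumption holds.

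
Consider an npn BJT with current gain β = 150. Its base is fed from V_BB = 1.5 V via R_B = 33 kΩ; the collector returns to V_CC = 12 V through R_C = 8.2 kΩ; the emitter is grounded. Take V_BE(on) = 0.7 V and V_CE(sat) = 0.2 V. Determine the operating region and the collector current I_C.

saturation; I_C ≈ 1.4 mA

Assume active: I_B = (1.5 − 0.7)/33 = 0.0242 mA, giving I_C = β·I_B = 3.64 mA.
But then V_CE = 12 − 3.64×8.2 = -17.8 V < V_CE(sat) = 0.2 V — impossible in the active region.
So the transistor is saturated. With V_CE = 0.2 V, I_C = (V_CC − 0.2)/R_C = 11.8/8.2 = 1.44 mA.
Check: β·I_B = 3.64 mA > I_C = 1.44 mA, confirming saturation.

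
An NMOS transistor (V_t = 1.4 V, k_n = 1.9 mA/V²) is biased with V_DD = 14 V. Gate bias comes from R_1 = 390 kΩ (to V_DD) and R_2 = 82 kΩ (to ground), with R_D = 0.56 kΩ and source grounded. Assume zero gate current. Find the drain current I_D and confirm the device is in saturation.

V_G = V_DD·R_2/(R_1+R_2) = 14×82/472 = 2.43 V. With the source grounded, V_GS = V_G = 2.43 V.
Assume saturation: I_D = (k_n/2)(V_GS − V_t)² = (1.9/2)×(2.43 − 1.4)² = 0.95×1.03² = 1.01 mA.
V_DS = V_DD − I_D·R_D = 14 − 1.01×0.56 = 13.4 V.
Saturation requires V_DS ≥ V_GS − V_t = 1.03 V; 13.4 ≥ 1.03 ✓.

I_D ≈ 1 mA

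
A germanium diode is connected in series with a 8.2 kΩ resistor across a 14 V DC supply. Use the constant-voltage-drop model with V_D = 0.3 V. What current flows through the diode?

KVL around the loop: 14 = V_D + I·R = 0.3 + I × 8.2 kΩ.
So I = (14 − 0.3) / 8.2 kΩ = 13.7 / 8.2 = 1.67 mA.

I ≈ 1.7 mA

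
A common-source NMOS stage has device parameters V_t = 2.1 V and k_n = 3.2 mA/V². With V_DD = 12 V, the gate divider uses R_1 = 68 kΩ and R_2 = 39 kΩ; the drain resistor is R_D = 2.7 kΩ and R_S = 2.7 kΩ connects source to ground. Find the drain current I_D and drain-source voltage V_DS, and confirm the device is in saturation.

V_G = V_DD·R_2/(R_1+R_2) = 12×39/107 = 4.37 V.
Assume saturation: I_D = (k_n/2)(V_GS − V_t)² with V_GS = V_G − I_D·R_S = 4.37 − 2.7·I_D.
Substituting gives 11.7·I_D² − 20.6·I_D + 8.27 = 0, with roots I_D = 0.613 or 1.16 mA.
The root I_D = 1.16 mA gives V_GS = 1.25 V ≤ V_t, so take I_D = 0.613 mA.
Then V_GS = 2.72 V and V_DS = V_DD − I_D(R_D+R_S) = 12 − 0.613×5.4 = 8.69 V.
Saturation requires V_DS ≥ V_GS − V_t = 0.619 V; 8.69 ≥ 0.619 ✓.

I_D ≈ 0.61 mA, V_DS ≈ 8.7 V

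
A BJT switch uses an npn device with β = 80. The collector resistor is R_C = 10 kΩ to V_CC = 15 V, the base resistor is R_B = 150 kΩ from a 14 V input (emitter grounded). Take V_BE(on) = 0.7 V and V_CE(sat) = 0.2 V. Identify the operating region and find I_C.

Assume active: I_B = (14 − 0.7)/150 = 0.0887 mA, giving I_C = β·I_B = 7.09 mA.
But then V_CE = 15 − 7.09×10 = -55.9 V < V_CE(sat) = 0.2 V — impossible in the active region.
So the transistor is saturated. With V_CE = 0.2 V, I_C = (V_CC − 0.2)/R_C = 14.8/10 = 1.48 mA.
Check: β·I_B = 7.09 mA > I_C = 1.48 mA, confirming saturation.

saturation; I_C ≈ 1.5 mA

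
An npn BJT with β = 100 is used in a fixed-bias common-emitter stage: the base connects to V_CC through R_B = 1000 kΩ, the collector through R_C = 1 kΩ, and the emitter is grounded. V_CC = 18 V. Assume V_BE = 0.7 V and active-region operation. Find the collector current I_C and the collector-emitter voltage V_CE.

I_C ≈ 1.7 mA, V_CE ≈ 16 V

Base loop: V_CC = I_B·R_B + V_BE, so I_B = (18 − 0.7)/1000 kΩ = 0.0173 mA.
In the active region I_C = β·I_B = 100 × 0.0173 = 1.73 mA.
Collector loop: V_CE = V_CC − I_C·R_C = 18 − 1.73×1 = 16.3 V.
Since V_CE = 16.3 V > V_CE(sat) ≈ 0.2 V, the transistor is in the active region as assumed.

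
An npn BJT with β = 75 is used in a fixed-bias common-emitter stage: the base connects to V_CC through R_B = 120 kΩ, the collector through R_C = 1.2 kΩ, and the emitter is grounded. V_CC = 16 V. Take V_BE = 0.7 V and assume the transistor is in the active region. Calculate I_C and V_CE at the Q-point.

Base loop: V_CC = I_B·R_B + V_BE, so I_B = (16 − 0.7)/120 kΩ = 0.128 mA.
In the active region I_C = β·I_B = 75 × 0.128 = 9.56 mA.
Collector loop: V_CE = V_CC − I_C·R_C = 16 − 9.56×1.2 = 4.53 V.
Since V_CE = 4.53 V > V_CE(sat) ≈ 0.2 V, the transistor is in the active region as assumed.

I_C ≈ 9.6 mA, V_CE ≈ 4.5 V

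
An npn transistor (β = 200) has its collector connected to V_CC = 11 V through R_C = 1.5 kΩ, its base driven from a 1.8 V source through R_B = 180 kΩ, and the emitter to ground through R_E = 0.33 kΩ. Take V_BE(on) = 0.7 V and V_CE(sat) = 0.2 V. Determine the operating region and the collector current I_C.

Assume active. Base-emitter loop: I_B = (V_BB − V_BE)/(R_B + (β+1)R_E) = (1.8 − 0.7)/(180 + 201×0.33) = 0.00447 mA.
I_C = β·I_B = 200×0.00447 = 0.893 mA.
V_CE = V_CC − I_C·R_C − I_E·R_E = 11 − 0.893×1.5 − 0.898×0.33 = 9.36 V > V_CE(sat), so the active-region assumption holds.

active; I_C ≈ 0.89 mA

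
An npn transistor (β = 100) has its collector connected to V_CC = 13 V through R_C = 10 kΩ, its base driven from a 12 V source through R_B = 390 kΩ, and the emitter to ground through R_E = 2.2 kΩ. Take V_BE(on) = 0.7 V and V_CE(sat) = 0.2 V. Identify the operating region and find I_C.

saturation; I_C ≈ 1 mA

Assume active: I_B = (12 − 0.7)/(390 + 101×2.2) = 0.0185 mA, I_C = β·I_B = 1.85 mA.
Then V_CE = 13 − 1.85×10 − 1.86×2.2 = -9.56 V < 0.2 V — the active assumption fails.
Re-solve with V_CE = 0.2 V. KCL at the emitter: V_E/R_E = (V_BB−0.7−V_E)/R_B + (V_CC−0.2−V_E)/R_C, giving V_E = 2.35 V.
I_C = (V_CC − 0.2 − V_E)/R_C = (12.8 − 2.35)/10 = 1.05 mA.
Check: I_B = (11.3 − 2.35)/390 = 0.0229 mA, and β·I_B = 2.29 mA > I_C, confirming saturation.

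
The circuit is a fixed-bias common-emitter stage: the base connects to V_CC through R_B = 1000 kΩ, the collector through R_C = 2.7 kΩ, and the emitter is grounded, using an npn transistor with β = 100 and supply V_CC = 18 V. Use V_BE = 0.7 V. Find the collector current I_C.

I_C ≈ 1.7 mA

Base loop: V_CC = I_B·R_B + V_BE, so I_B = (18 − 0.7)/1000 kΩ = 0.0173 mA.
In the active region I_C = β·I_B = 100 × 0.0173 = 1.73 mA.
Collector loop: V_CE = V_CC − I_C·R_C = 18 − 1.73×2.7 = 13.3 V.
Since V_CE = 13.3 V > V_CE(sat) ≈ 0.2 V, the transistor is in the active region as assumed.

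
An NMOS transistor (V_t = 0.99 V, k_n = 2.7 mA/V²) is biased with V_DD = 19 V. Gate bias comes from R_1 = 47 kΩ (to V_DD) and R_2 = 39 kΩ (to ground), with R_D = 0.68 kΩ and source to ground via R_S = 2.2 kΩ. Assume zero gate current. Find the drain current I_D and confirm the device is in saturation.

I_D ≈ 2.8 mA

V_G = V_DD·R_2/(R_1+R_2) = 19×39/86 = 8.62 V.
Assume saturation: I_D = (k_n/2)(V_GS − V_t)² with V_GS = V_G − I_D·R_S = 8.62 − 2.2·I_D.
Substituting gives 6.53·I_D² − 46.3·I_D + 78.5 = 0, with roots I_D = 2.81 or 4.28 mA.
The root I_D = 4.28 mA gives V_GS = -0.79 V ≤ V_t, so take I_D = 2.81 mA.
Then V_GS = 2.43 V and V_DS = V_DD − I_D(R_D+R_S) = 19 − 2.81×2.88 = 10.9 V.
Saturation requires V_DS ≥ V_GS − V_t = 1.44 V; 10.9 ≥ 1.44 ✓.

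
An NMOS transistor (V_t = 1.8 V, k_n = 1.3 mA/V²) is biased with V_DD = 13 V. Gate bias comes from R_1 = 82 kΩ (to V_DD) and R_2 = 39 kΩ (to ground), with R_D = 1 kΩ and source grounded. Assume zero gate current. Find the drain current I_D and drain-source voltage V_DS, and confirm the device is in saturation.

I_D ≈ 3.7 mA, V_DS ≈ 9.3 V

V_G = V_DD·R_2/(R_1+R_2) = 13×39/121 = 4.19 V. With the source grounded, V_GS = V_G = 4.19 V.
Assume saturation: I_D = (k_n/2)(V_GS − V_t)² = (1.3/2)×(4.19 − 1.8)² = 0.65×2.39² = 3.71 mA.
V_DS = V_DD − I_D·R_D = 13 − 3.71×1 = 9.29 V.
Saturation requires V_DS ≥ V_GS − V_t = 2.39 V; 9.29 ≥ 2.39 ✓.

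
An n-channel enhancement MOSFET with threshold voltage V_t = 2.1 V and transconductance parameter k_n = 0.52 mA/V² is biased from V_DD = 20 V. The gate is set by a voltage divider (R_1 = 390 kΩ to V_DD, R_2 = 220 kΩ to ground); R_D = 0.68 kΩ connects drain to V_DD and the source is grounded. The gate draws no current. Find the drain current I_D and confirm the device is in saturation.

I_D ≈ 6.8 mA

V_G = V_DD·R_2/(R_1+R_2) = 20×220/610 = 7.21 V. With the source grounded, V_GS = V_G = 7.21 V.
Assume saturation: I_D = (k_n/2)(V_GS − V_t)² = (0.52/2)×(7.21 − 2.1)² = 0.26×5.11² = 6.8 mA.
V_DS = V_DD − I_D·R_D = 20 − 6.8×0.68 = 15.4 V.
Saturation requires V_DS ≥ V_GS − V_t = 5.11 V; 15.4 ≥ 5.11 ✓.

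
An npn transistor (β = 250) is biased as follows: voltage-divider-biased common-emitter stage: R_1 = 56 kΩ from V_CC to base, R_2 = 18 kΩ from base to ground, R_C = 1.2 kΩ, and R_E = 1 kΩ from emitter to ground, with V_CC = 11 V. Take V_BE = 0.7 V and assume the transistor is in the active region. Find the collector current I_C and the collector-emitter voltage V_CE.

I_C ≈ 1.9 mA, V_CE ≈ 6.9 V

Thevenize the base divider: V_Th = V_CC·R_2/(R_1+R_2) = 11×18/74 = 2.68 V, R_Th = R_1‖R_2 = 13.6 kΩ.
Base-emitter loop: V_Th = I_B·R_Th + V_BE + (β+1)I_B·R_E, so I_B = (2.68 − 0.7) / (13.6 + 251×1) = 0.00747 mA.
I_C = β·I_B = 250×0.00747 = 1.87 mA, and I_E = (β+1)I_B = 1.87 mA.
V_CE = V_CC − I_C·R_C − I_E·R_E = 11 − 1.87×1.2 − 1.87×1 = 6.89 V.
V_CE = 6.89 V > 0.2 V confirms active-region operation.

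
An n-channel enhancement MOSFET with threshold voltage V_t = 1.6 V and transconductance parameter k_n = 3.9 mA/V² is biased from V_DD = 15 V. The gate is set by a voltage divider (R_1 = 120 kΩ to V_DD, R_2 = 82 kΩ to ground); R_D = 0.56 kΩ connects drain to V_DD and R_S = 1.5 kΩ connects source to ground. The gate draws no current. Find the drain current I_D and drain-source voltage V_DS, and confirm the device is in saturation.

V_G = V_DD·R_2/(R_1+R_2) = 15×82/202 = 6.09 V.
Assume saturation: I_D = (k_n/2)(V_GS − V_t)² with V_GS = V_G − I_D·R_S = 6.09 − 1.5·I_D.
Substituting gives 4.39·I_D² − 27.3·I_D + 39.3 = 0, with roots I_D = 2.27 or 3.94 mA.
The root I_D = 3.94 mA gives V_GS = 0.178 V ≤ V_t, so take I_D = 2.27 mA.
Then V_GS = 2.68 V and V_DS = V_DD − I_D(R_D+R_S) = 15 − 2.27×2.06 = 10.3 V.
Saturation requires V_DS ≥ V_GS − V_t = 1.08 V; 10.3 ≥ 1.08 ✓.

I_D ≈ 2.3 mA, V_DS ≈ 10 V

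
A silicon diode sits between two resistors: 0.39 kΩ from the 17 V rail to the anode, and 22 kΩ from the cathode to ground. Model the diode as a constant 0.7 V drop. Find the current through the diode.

I ≈ 0.73 mA

The two resistors are in series with the diode, so KVL gives 17 = I·0.39 + 0.7 + I·22.
I = (17 − 0.7) / (0.39 + 22) kΩ = 16.3 / 22.4 = 0.728 mA.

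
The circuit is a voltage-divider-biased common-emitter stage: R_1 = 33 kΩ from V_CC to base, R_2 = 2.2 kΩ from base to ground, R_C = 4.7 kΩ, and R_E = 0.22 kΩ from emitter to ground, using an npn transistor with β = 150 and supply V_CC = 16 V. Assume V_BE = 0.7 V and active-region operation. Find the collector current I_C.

I_C ≈ 1.3 mA

Thevenize the base divider: V_Th = V_CC·R_2/(R_1+R_2) = 16×2.2/35.2 = 1 V, R_Th = R_1‖R_2 = 2.06 kΩ.
Base-emitter loop: V_Th = I_B·R_Th + V_BE + (β+1)I_B·R_E, so I_B = (1 − 0.7) / (2.06 + 151×0.22) = 0.0085 mA.
I_C = β·I_B = 150×0.0085 = 1.28 mA, and I_E = (β+1)I_B = 1.28 mA.
V_CE = V_CC − I_C·R_C − I_E·R_E = 16 − 1.28×4.7 − 1.28×0.22 = 9.72 V.
V_CE = 9.72 V > 0.2 V confirms active-region operation.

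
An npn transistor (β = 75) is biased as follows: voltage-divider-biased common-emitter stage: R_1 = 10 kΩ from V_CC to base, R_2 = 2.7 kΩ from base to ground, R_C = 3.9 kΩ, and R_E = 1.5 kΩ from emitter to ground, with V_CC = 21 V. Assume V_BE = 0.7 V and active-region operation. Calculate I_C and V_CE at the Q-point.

Thevenize the base divider: V_Th = V_CC·R_2/(R_1+R_2) = 21×2.7/12.7 = 4.46 V, R_Th = R_1‖R_2 = 2.13 kΩ.
Base-emitter loop: V_Th = I_B·R_Th + V_BE + (β+1)I_B·R_E, so I_B = (4.46 − 0.7) / (2.13 + 76×1.5) = 0.0324 mA.
I_C = β·I_B = 75×0.0324 = 2.43 mA, and I_E = (β+1)I_B = 2.46 mA.
V_CE = V_CC − I_C·R_C − I_E·R_E = 21 − 2.43×3.9 − 2.46×1.5 = 7.82 V.
V_CE = 7.82 V > 0.2 V confirms active-region operation.

I_C ≈ 2.4 mA, V_CE ≈ 7.8 V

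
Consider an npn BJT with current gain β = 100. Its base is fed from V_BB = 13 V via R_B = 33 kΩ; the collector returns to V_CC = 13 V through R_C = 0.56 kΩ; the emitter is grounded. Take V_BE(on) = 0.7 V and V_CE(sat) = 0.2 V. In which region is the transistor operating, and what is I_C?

saturation; I_C ≈ 23 mA

Assume active: I_B = (13 − 0.7)/33 = 0.373 mA, giving I_C = β·I_B = 37.3 mA.
But then V_CE = 13 − 37.3×0.56 = -7.87 V < V_CE(sat) = 0.2 V — impossible in the active region.
So the transistor is saturated. With V_CE = 0.2 V, I_C = (V_CC − 0.2)/R_C = 12.8/0.56 = 22.9 mA.
Check: β·I_B = 37.3 mA > I_C = 22.9 mA, confirming saturation.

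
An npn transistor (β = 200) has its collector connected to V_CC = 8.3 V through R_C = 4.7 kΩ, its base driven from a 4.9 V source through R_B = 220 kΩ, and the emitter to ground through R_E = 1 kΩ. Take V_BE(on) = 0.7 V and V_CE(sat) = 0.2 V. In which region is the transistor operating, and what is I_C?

saturation; I_C ≈ 1.4 mA

Assume active: I_B = (4.9 − 0.7)/(220 + 201×1) = 0.00998 mA, I_C = β·I_B = 2 mA.
Then V_CE = 8.3 − 2×4.7 − 2.01×1 = -3.08 V < 0.2 V — the active assumption fails.
Re-solve with V_CE = 0.2 V. KCL at the emitter: V_E/R_E = (V_BB−0.7−V_E)/R_B + (V_CC−0.2−V_E)/R_C, giving V_E = 1.43 V.
I_C = (V_CC − 0.2 − V_E)/R_C = (8.1 − 1.43)/4.7 = 1.42 mA.
Check: I_B = (4.2 − 1.43)/220 = 0.0126 mA, and β·I_B = 2.52 mA > I_C, confirming saturation.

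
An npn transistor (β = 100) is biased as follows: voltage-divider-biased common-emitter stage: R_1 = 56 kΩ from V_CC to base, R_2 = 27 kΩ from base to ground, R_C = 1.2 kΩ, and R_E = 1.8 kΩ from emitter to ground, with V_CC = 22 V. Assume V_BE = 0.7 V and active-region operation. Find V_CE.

V_CE ≈ 12 V

Thevenize the base divider: V_Th = V_CC·R_2/(R_1+R_2) = 22×27/83 = 7.16 V, R_Th = R_1‖R_2 = 18.2 kΩ.
Base-emitter loop: V_Th = I_B·R_Th + V_BE + (β+1)I_B·R_E, so I_B = (7.16 − 0.7) / (18.2 + 101×1.8) = 0.0323 mA.
I_C = β·I_B = 100×0.0323 = 3.23 mA, and I_E = (β+1)I_B = 3.26 mA.
V_CE = V_CC − I_C·R_C − I_E·R_E = 22 − 3.23×1.2 − 3.26×1.8 = 12.3 V.
V_CE = 12.3 V > 0.2 V confirms active-region operation.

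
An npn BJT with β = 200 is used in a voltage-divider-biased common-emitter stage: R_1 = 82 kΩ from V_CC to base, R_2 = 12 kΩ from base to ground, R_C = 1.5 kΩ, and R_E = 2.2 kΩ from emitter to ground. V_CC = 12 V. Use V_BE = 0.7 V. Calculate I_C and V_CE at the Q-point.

Thevenize the base divider: V_Th = V_CC·R_2/(R_1+R_2) = 12×12/94 = 1.53 V, R_Th = R_1‖R_2 = 10.5 kΩ.
Base-emitter loop: V_Th = I_B·R_Th + V_BE + (β+1)I_B·R_E, so I_B = (1.53 − 0.7) / (10.5 + 201×2.2) = 0.00184 mA.
I_C = β·I_B = 200×0.00184 = 0.368 mA, and I_E = (β+1)I_B = 0.369 mA.
V_CE = V_CC − I_C·R_C − I_E·R_E = 12 − 0.368×1.5 − 0.369×2.2 = 10.6 V.
V_CE = 10.6 V > 0.2 V confirms active-region operation.

I_C ≈ 0.37 mA, V_CE ≈ 11 V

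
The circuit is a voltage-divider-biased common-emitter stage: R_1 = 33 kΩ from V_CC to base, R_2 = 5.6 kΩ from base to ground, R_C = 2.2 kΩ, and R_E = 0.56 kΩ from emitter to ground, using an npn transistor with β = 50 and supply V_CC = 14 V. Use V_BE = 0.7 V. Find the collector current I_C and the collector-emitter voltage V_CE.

Thevenize the base divider: V_Th = V_CC·R_2/(R_1+R_2) = 14×5.6/38.6 = 2.03 V, R_Th = R_1‖R_2 = 4.79 kΩ.
Base-emitter loop: V_Th = I_B·R_Th + V_BE + (β+1)I_B·R_E, so I_B = (2.03 − 0.7) / (4.79 + 51×0.56) = 0.0399 mA.
I_C = β·I_B = 50×0.0399 = 2 mA, and I_E = (β+1)I_B = 2.04 mA.
V_CE = V_CC − I_C·R_C − I_E·R_E = 14 − 2×2.2 − 2.04×0.56 = 8.47 V.
V_CE = 8.47 V > 0.2 V confirms active-region operation.

I_C ≈ 2 mA, V_CE ≈ 8.5 V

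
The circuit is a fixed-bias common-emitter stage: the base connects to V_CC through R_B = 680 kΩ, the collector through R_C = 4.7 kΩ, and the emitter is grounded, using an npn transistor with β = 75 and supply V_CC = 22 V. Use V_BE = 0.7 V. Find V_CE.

V_CE ≈ 11 V

Base loop: V_CC = I_B·R_B + V_BE, so I_B = (22 − 0.7)/680 kΩ = 0.0313 mA.
In the active region I_C = β·I_B = 75 × 0.0313 = 2.35 mA.
Collector loop: V_CE = V_CC − I_C·R_C = 22 − 2.35×4.7 = 11 V.
Since V_CE = 11 V > V_CE(sat) ≈ 0.2 V, the transistor is in the active region as assumed.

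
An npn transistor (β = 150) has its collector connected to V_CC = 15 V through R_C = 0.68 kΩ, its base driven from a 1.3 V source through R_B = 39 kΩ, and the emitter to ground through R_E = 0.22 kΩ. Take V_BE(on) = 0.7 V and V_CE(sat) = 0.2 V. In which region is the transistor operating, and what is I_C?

Assume active. Base-emitter loop: I_B = (V_BB − V_BE)/(R_B + (β+1)R_E) = (1.3 − 0.7)/(39 + 151×0.22) = 0.00831 mA.
I_C = β·I_B = 150×0.00831 = 1.25 mA.
V_CE = V_CC − I_C·R_C − I_E·R_E = 15 − 1.25×0.68 − 1.25×0.22 = 13.9 V > V_CE(sat), so the active-region assumption holds.

active; I_C ≈ 1.2 mA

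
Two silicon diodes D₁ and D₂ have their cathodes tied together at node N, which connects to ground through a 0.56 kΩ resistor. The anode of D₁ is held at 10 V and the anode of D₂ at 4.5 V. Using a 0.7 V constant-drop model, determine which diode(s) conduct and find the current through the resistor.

Only D₁ conducts; I_R ≈ 17 mA

Assume both conduct. Then node N would need to be at both 10−0.7 = 9.3 V and 4.5−0.7 = 3.8 V, which is impossible.
Assume only D₁ conducts: V_N = 10 − 0.7 = 9.3 V, so I_R = 9.3/0.56 = 16.6 mA.
Check D₂: its anode-to-cathode voltage is 4.5 − 9.3 = -4.8 V < 0.7 V, so it is off. The assumption is consistent.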